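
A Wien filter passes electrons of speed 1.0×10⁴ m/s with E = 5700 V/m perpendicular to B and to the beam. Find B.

B = 0.57 T

Balance of forces in the selector: qE = qvB ⇒ B = E/v.
B = 5700/1.0×10⁴ = 0.57 T.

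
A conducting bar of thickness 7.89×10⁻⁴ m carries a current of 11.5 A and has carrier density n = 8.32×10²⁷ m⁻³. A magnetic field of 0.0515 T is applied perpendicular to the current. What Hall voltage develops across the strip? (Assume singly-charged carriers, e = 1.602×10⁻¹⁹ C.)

V_H ≈ 5.63×10⁻⁷ V

V_H = IB/(n e t).
V_H = (11.5)(0.0515)/((8.32×10²⁷)(1.602×10⁻¹⁹)(7.89×10⁻⁴)) ≈ 5.63×10⁻⁷ V.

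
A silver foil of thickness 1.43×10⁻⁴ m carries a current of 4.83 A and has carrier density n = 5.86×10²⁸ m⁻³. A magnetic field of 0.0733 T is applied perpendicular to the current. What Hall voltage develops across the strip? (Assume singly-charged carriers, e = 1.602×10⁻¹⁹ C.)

V_H = IB/(n e t).
V_H = (4.83)(0.0733)/((5.86×10²⁸)(1.602×10⁻¹⁹)(1.43×10⁻⁴)) ≈ 2.64×10⁻⁷ V.

V_H ≈ 2.64×10⁻⁷ V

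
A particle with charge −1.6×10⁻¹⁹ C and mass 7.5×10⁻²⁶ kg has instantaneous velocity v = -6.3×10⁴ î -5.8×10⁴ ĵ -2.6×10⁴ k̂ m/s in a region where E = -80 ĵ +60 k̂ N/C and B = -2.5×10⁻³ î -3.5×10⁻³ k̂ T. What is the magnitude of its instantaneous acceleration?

|a| ≈ 6.88×10⁸ m/s²

v×B = (203, -156, -145) N/C.
E + v×B = (203, -236, -85.0) N/C.
F = q(E + v×B) = (−1.6×10⁻¹⁹ C)·(203, -236, -85.0) = (-3.25×10⁻¹⁷, 3.77×10⁻¹⁷, 1.36×10⁻¹⁷) N.
|a| = |F|/m = 5.157×10⁻¹⁷/7.5×10⁻²⁶ ≈ 6.88×10⁸ m/s².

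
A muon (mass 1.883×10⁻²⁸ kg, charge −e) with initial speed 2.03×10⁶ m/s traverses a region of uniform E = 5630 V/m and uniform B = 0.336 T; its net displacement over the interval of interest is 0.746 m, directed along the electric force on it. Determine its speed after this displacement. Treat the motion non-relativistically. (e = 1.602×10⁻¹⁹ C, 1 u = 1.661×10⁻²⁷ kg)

B does no work; ΔKE = |q|E d.
½mv_f² = ½mv₀² + |q|Ed = ½(1.883×10⁻²⁸)(2.03×10⁶)² + (1.602×10⁻¹⁹)(5630)(0.746) ≈ 3.880×10⁻¹⁶ J + 6.728×10⁻¹⁶ J ≈ 1.061×10⁻¹⁵ J.
v_f = √(2·1.061×10⁻¹⁵/1.883×10⁻²⁸) ≈ 3.36×10⁶ m/s.

v_f ≈ 3.36×10⁶ m/s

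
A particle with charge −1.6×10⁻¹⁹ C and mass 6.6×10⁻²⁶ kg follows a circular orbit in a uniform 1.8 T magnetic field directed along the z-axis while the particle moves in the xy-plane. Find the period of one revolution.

T ≈ 1.4×10⁻⁶ s

The cyclotron period depends only on m, q, B: T = 2πm/(|q|B).
T = 2π(6.6×10⁻²⁶)/((1.6×10⁻¹⁹)(1.8)) ≈ 1.4×10⁻⁶ s.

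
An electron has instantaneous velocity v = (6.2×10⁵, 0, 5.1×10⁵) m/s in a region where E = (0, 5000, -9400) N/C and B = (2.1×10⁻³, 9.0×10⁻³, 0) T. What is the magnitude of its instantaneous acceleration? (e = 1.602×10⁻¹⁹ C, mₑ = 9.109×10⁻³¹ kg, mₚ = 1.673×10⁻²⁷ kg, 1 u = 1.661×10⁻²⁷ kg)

|a| ≈ 1.50×10¹⁵ m/s²

v×B = (-4590, 1070, 5580) N/C.
E + v×B = (-4590, 6070, -3820) N/C.
F = q(E + v×B) = (−1.602×10⁻¹⁹ C)·(-4590, 6070, -3820) = (7.35×10⁻¹⁶, -9.73×10⁻¹⁶, 6.12×10⁻¹⁶) N.
|a| = |F|/m = 1.364×10⁻¹⁵/9.109×10⁻³¹ ≈ 1.50×10¹⁵ m/s².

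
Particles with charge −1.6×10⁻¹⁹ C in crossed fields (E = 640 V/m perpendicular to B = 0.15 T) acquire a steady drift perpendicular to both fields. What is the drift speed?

In crossed fields the guiding centre drifts at v_d = |E×B|/B² = E/B, independent of charge and mass.
v_d = 640/0.15 = 4300 m/s.

v_d ≈ 4300 m/s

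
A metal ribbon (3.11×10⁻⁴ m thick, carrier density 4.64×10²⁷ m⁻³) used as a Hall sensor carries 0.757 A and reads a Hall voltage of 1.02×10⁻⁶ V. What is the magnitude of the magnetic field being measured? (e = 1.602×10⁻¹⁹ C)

From V_H = IB/(n e t), B = V_H n e t / I.
B = (1.02×10⁻⁶)(4.64×10²⁷)(1.602×10⁻¹⁹)(3.11×10⁻⁴)/0.757 ≈ 0.311 T.

B ≈ 0.311 T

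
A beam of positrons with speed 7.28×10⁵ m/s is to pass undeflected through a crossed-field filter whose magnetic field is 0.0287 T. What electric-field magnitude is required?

For straight-line motion qE = qvB, so E = vB.
E = 7.28×10⁵ × 0.0287 = 2.09×10⁴ V/m.

E = 2.09×10⁴ V/m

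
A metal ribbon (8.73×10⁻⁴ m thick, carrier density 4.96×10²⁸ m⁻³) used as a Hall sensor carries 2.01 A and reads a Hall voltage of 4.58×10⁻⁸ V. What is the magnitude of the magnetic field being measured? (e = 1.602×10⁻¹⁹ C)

From V_H = IB/(n e t), B = V_H n e t / I.
B = (4.58×10⁻⁸)(4.96×10²⁸)(1.602×10⁻¹⁹)(8.73×10⁻⁴)/2.01 ≈ 0.158 T.

B ≈ 0.158 T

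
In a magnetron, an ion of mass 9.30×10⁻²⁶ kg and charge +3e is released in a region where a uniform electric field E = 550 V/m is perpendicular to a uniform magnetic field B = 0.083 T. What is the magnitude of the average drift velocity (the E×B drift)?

The steady drift has the magnetic force balancing the electric force, so v_d = E/B.
v_d = 550/0.083 = 6600 m/s.

v_d ≈ 6600 m/s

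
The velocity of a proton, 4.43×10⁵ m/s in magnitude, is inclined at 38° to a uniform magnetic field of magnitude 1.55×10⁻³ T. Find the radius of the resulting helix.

r ≈ 1.84 m

v⊥ = v sinθ = 4.43×10⁵·sin38° ≈ 2.727×10⁵ m/s.
r = m v⊥/(|q|B) = (1.673×10⁻²⁷)(2.727×10⁵)/((1.602×10⁻¹⁹)(1.55×10⁻³)) ≈ 1.84 m.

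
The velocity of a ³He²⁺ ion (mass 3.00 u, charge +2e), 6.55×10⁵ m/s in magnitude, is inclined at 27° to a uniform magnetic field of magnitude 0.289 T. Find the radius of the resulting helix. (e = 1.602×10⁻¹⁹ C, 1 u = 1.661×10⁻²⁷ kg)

r ≈ 0.0160 m

v⊥ = v sinθ = 6.55×10⁵·sin27° ≈ 2.974×10⁵ m/s.
r = m v⊥/(|q|B) = (4.983×10⁻²⁷)(2.974×10⁵)/((3.204×10⁻¹⁹)(0.289)) ≈ 0.0160 m.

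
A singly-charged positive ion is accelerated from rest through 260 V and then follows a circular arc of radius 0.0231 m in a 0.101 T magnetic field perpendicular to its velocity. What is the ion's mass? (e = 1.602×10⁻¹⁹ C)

m ≈ 1.68×10⁻²⁷ kg

Combine |q|V = ½mv² and r = mv/(|q|B): eliminate v to get m = qB²r²/(2V).
m = (1.602×10⁻¹⁹)(0.101)²(0.0231)²/(2·260) ≈ 1.68×10⁻²⁷ kg.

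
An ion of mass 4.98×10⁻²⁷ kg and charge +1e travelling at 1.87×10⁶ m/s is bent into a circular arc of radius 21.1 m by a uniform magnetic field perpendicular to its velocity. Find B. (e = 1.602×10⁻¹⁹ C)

From |q|vB = mv²/r, B = mv/(|q|r).
B = (4.98×10⁻²⁷)(1.87×10⁶)/((1.602×10⁻¹⁹)(21.1)) ≈ 2.76×10⁻³ T.

B ≈ 2.76×10⁻³ T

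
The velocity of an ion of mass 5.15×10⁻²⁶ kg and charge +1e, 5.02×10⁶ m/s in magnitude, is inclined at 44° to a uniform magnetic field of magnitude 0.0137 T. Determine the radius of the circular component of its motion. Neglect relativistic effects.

r ≈ 81.8 m

v⊥ = v sinθ = 5.02×10⁶·sin44° ≈ 3.487×10⁶ m/s.
r = m v⊥/(|q|B) = (5.15×10⁻²⁶)(3.487×10⁶)/((1.602×10⁻¹⁹)(0.0137)) ≈ 81.8 m.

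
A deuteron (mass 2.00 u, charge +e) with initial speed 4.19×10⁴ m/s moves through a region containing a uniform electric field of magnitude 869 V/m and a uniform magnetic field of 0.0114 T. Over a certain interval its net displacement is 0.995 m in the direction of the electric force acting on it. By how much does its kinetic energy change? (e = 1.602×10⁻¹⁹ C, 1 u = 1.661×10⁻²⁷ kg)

ΔKE ≈ 1.39×10⁻¹⁶ J

The magnetic force is always ⟂ v and does no work; only the electric force changes KE.
ΔKE = F_E · d = |q|E d = (1.602×10⁻¹⁹)(869)(0.995) ≈ 1.39×10⁻¹⁶ J.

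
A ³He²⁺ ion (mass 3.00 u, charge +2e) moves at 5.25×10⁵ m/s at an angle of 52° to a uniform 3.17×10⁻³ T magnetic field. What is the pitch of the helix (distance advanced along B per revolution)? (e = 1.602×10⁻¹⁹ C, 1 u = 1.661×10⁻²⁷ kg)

p ≈ 9.96 m

v∥ = v cosθ = 5.25×10⁵·cos52° ≈ 3.232×10⁵ m/s.
T = 2πm/(|q|B) = 2π(4.983×10⁻²⁷)/((3.204×10⁻¹⁹)(3.17×10⁻³)) ≈ 3.083×10⁻⁵ s.
pitch = v∥ T = (3.232×10⁵)(3.083×10⁻⁵) ≈ 9.96 m.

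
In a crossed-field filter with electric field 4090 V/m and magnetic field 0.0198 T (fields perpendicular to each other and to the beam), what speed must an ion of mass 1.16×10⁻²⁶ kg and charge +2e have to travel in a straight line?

v = 2.07×10⁵ m/s

Zero net Lorentz force requires |qE| = |q v×B|, i.e. E = vB.
v = E/B = 4090/0.0198 = 2.07×10⁵ m/s.
The result is independent of the particle's charge and mass.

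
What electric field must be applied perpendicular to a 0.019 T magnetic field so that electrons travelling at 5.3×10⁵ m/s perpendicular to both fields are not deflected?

For straight-line motion qE = qvB, so E = vB.
E = 5.3×10⁵ × 0.019 = 1.0×10⁴ V/m.

E = 1.0×10⁴ V/m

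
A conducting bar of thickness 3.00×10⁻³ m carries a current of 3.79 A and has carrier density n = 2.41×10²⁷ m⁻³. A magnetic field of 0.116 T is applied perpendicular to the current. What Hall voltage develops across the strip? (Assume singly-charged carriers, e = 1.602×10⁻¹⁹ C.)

V_H = IB/(n e t).
V_H = (3.79)(0.116)/((2.41×10²⁷)(1.602×10⁻¹⁹)(3.00×10⁻³)) ≈ 3.80×10⁻⁷ V.

V_H ≈ 3.80×10⁻⁷ V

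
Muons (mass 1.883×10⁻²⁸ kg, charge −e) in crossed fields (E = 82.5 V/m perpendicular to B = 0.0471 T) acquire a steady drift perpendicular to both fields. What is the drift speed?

v_d ≈ 1750 m/s

In crossed fields the guiding centre drifts at v_d = |E×B|/B² = E/B, independent of charge and mass.
v_d = 82.5/0.0471 = 1750 m/s.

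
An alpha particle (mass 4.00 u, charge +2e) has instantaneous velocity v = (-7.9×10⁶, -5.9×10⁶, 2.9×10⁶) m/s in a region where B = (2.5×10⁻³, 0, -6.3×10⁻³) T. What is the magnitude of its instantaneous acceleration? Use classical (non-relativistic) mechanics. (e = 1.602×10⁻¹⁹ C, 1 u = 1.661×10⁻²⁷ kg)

v×B = (3.72×10⁴, -4.25×10⁴, 1.48×10⁴) N/C.
F = q v×B = (3.204×10⁻¹⁹ C)·(3.72×10⁴, -4.25×10⁴, 1.48×10⁴) = (1.19×10⁻¹⁴, -1.36×10⁻¹⁴, 4.73×10⁻¹⁵) N.
|a| = |F|/m = 1.870×10⁻¹⁴/6.644×10⁻²⁷ ≈ 2.81×10¹² m/s².

|a| ≈ 2.81×10¹² m/s²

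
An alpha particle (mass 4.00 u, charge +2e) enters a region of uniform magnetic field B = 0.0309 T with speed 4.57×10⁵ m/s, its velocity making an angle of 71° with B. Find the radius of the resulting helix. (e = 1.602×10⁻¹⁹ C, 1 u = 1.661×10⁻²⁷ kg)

r ≈ 0.290 m

v⊥ = v sinθ = 4.57×10⁵·sin71° ≈ 4.321×10⁵ m/s.
r = m v⊥/(|q|B) = (6.644×10⁻²⁷)(4.321×10⁵)/((3.204×10⁻¹⁹)(0.0309)) ≈ 0.290 m.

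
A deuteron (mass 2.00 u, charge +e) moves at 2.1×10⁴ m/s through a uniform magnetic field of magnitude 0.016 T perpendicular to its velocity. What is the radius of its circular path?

r ≈ 0.027 m

The magnetic force provides the centripetal force: |q|vB = mv²/r.
r = mv/(|q|B) = (3.322×10⁻²⁷)(2.1×10⁴)/((1.602×10⁻¹⁹)(0.016)) ≈ 0.027 m.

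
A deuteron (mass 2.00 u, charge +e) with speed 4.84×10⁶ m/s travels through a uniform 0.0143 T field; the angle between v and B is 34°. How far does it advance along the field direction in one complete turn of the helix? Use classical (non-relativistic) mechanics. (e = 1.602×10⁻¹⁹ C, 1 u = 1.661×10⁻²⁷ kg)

p ≈ 36.6 m

v∥ = v cosθ = 4.84×10⁶·cos34° ≈ 4.013×10⁶ m/s.
T = 2πm/(|q|B) = 2π(3.322×10⁻²⁷)/((1.602×10⁻¹⁹)(0.0143)) ≈ 9.111×10⁻⁶ s.
pitch = v∥ T = (4.013×10⁶)(9.111×10⁻⁶) ≈ 36.6 m.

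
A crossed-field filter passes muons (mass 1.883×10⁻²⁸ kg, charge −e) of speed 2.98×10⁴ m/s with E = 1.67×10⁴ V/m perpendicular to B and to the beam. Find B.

B = 0.560 T

Balance of forces in the selector: qE = qvB ⇒ B = E/v.
B = 1.67×10⁴/2.98×10⁴ = 0.560 T.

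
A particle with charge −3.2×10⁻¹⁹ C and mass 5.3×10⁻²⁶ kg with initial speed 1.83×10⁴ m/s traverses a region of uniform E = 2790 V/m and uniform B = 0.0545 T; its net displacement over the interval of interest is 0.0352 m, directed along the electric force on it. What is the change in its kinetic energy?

ΔKE ≈ 3.14×10⁻¹⁷ J

The magnetic force is always ⟂ v and does no work; only the electric force changes KE.
ΔKE = F_E · d = |q|E d = (3.2×10⁻¹⁹)(2790)(0.0352) ≈ 3.14×10⁻¹⁷ J.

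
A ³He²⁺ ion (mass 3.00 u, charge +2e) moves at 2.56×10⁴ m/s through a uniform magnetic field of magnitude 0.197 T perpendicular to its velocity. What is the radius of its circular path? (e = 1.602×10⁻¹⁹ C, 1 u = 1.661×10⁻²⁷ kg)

The magnetic force provides the centripetal force: |q|vB = mv²/r.
r = mv/(|q|B) = (4.983×10⁻²⁷)(2.56×10⁴)/((3.204×10⁻¹⁹)(0.197)) ≈ 2.02×10⁻³ m.

r ≈ 2.02×10⁻³ m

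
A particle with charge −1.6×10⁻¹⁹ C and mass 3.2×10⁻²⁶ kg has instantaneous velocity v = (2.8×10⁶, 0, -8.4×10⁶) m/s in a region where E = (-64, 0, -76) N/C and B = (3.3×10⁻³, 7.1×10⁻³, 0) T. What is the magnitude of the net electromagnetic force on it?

|F| ≈ 1.10×10⁻¹⁴ N

v×B = (5.96×10⁴, -2.77×10⁴, 1.99×10⁴) N/C.
E + v×B = (5.96×10⁴, -2.77×10⁴, 1.98×10⁴) N/C.
F = q(E + v×B) = (−1.6×10⁻¹⁹ C)·(5.96×10⁴, -2.77×10⁴, 1.98×10⁴) = (-9.53×10⁻¹⁵, 4.44×10⁻¹⁵, -3.17×10⁻¹⁵) N.
|F| = 1.10×10⁻¹⁴ N.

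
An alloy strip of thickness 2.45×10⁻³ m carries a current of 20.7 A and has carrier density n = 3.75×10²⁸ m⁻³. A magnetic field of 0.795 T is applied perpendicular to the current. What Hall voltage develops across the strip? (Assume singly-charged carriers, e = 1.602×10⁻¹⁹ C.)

V_H ≈ 1.12×10⁻⁶ V

V_H = IB/(n e t).
V_H = (20.7)(0.795)/((3.75×10²⁸)(1.602×10⁻¹⁹)(2.45×10⁻³)) ≈ 1.12×10⁻⁶ V.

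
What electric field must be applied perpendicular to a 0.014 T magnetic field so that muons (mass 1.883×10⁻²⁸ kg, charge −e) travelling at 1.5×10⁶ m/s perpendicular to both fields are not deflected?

For straight-line motion qE = qvB, so E = vB.
E = 1.5×10⁶ × 0.014 = 2.1×10⁴ V/m.

E = 2.1×10⁴ V/m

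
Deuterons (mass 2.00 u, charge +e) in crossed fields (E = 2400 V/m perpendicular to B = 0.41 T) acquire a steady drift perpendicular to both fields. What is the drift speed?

In crossed fields the guiding centre drifts at v_d = |E×B|/B² = E/B, independent of charge and mass.
v_d = 2400/0.41 = 5900 m/s.

v_d ≈ 5900 m/s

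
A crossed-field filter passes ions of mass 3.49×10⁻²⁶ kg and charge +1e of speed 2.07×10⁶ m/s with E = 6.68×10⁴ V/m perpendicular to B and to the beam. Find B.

B = 0.0323 T

Balance of forces in the selector: qE = qvB ⇒ B = E/v.
B = 6.68×10⁴/2.07×10⁶ = 0.0323 T.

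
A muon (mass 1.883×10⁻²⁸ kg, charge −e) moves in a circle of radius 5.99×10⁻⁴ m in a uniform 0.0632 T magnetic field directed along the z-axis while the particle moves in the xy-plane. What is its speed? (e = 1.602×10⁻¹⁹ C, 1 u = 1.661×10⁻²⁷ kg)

v ≈ 3.22×10⁴ m/s

From |q|vB = mv²/r, v = |q|Br/m.
v = (1.602×10⁻¹⁹)(0.0632)(5.99×10⁻⁴)/1.883×10⁻²⁸ ≈ 3.22×10⁴ m/s.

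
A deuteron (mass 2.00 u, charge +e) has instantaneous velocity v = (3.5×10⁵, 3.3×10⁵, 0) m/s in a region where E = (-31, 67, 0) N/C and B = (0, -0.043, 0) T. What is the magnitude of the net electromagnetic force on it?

v×B = (0, 0, -1.50×10⁴) N/C.
E + v×B = (-31.0, 67.0, -1.50×10⁴) N/C.
F = q(E + v×B) = (1.602×10⁻¹⁹ C)·(-31.0, 67.0, -1.50×10⁴) = (-4.97×10⁻¹⁸, 1.07×10⁻¹⁷, -2.41×10⁻¹⁵) N.
|F| = 2.41×10⁻¹⁵ N.

|F| ≈ 2.41×10⁻¹⁵ N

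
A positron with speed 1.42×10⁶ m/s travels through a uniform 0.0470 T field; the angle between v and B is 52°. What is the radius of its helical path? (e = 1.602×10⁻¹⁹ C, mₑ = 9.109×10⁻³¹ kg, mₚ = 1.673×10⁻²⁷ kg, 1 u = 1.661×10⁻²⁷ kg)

r ≈ 1.35×10⁻⁴ m

v⊥ = v sinθ = 1.42×10⁶·sin52° ≈ 1.119×10⁶ m/s.
r = m v⊥/(|q|B) = (9.109×10⁻³¹)(1.119×10⁶)/((1.602×10⁻¹⁹)(0.0470)) ≈ 1.35×10⁻⁴ m.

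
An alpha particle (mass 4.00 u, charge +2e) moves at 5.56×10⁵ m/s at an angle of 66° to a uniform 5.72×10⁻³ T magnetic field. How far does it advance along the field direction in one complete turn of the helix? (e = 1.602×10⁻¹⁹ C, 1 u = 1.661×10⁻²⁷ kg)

v∥ = v cosθ = 5.56×10⁵·cos66° ≈ 2.261×10⁵ m/s.
T = 2πm/(|q|B) = 2π(6.644×10⁻²⁷)/((3.204×10⁻¹⁹)(5.72×10⁻³)) ≈ 2.278×10⁻⁵ s.
pitch = v∥ T = (2.261×10⁵)(2.278×10⁻⁵) ≈ 5.15 m.

p ≈ 5.15 m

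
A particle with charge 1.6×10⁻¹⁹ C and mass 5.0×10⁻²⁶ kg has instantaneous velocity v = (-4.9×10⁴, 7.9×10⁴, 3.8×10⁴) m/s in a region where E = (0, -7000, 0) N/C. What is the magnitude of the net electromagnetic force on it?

Only an electric field acts, so F = qE = (1.6×10⁻¹⁹ C)·(0, -7000, 0) = (0, -1.12×10⁻¹⁵, 0) N.
|F| = 1.12×10⁻¹⁵ N.

|F| ≈ 1.12×10⁻¹⁵ N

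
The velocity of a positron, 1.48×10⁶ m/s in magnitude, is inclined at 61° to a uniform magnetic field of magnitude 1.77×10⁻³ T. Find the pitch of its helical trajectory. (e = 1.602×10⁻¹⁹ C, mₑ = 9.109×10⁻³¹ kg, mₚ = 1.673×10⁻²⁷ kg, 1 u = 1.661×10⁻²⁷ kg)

p ≈ 0.0145 m

v∥ = v cosθ = 1.48×10⁶·cos61° ≈ 7.175×10⁵ m/s.
T = 2πm/(|q|B) = 2π(9.109×10⁻³¹)/((1.602×10⁻¹⁹)(1.77×10⁻³)) ≈ 2.018×10⁻⁸ s.
pitch = v∥ T = (7.175×10⁵)(2.018×10⁻⁸) ≈ 0.0145 m.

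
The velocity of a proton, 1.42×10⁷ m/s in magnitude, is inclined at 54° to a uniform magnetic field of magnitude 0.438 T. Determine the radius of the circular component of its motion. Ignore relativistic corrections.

v⊥ = v sinθ = 1.42×10⁷·sin54° ≈ 1.149×10⁷ m/s.
r = m v⊥/(|q|B) = (1.673×10⁻²⁷)(1.149×10⁷)/((1.602×10⁻¹⁹)(0.438)) ≈ 0.274 m.

r ≈ 0.274 m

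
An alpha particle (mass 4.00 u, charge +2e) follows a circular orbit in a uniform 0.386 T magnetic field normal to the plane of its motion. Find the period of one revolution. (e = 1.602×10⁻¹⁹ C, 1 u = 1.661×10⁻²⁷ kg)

T ≈ 3.38×10⁻⁷ s

The cyclotron period depends only on m, q, B: T = 2πm/(|q|B).
T = 2π(6.644×10⁻²⁷)/((3.204×10⁻¹⁹)(0.386)) ≈ 3.38×10⁻⁷ s.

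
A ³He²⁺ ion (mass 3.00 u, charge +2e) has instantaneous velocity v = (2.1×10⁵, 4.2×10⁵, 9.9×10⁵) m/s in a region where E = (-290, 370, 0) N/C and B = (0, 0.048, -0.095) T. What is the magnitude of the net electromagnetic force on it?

v×B = (-8.74×10⁴, 2.00×10⁴, 1.01×10⁴) N/C.
E + v×B = (-8.77×10⁴, 2.03×10⁴, 1.01×10⁴) N/C.
F = q(E + v×B) = (3.204×10⁻¹⁹ C)·(-8.77×10⁴, 2.03×10⁴, 1.01×10⁴) = (-2.81×10⁻¹⁴, 6.51×10⁻¹⁵, 3.23×10⁻¹⁵) N.
|F| = 2.90×10⁻¹⁴ N.

|F| ≈ 2.90×10⁻¹⁴ N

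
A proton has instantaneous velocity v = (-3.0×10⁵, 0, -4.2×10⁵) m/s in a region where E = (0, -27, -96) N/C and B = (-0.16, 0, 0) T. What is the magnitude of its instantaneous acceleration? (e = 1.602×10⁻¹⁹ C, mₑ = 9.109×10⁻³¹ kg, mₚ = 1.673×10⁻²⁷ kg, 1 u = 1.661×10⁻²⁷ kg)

v×B = (0, 6.72×10⁴, 0) N/C.
E + v×B = (0, 6.72×10⁴, -96.0) N/C.
F = q(E + v×B) = (1.602×10⁻¹⁹ C)·(0, 6.72×10⁴, -96.0) = (0, 1.08×10⁻¹⁴, -1.54×10⁻¹⁷) N.
|a| = |F|/m = 1.076×10⁻¹⁴/1.673×10⁻²⁷ ≈ 6.43×10¹² m/s².

|a| ≈ 6.43×10¹² m/s²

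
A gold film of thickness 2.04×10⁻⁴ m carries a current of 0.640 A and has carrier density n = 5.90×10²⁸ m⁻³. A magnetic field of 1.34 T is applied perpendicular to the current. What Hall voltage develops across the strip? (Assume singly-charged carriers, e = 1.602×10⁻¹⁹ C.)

V_H = IB/(n e t).
V_H = (0.640)(1.34)/((5.90×10²⁸)(1.602×10⁻¹⁹)(2.04×10⁻⁴)) ≈ 4.45×10⁻⁷ V.

V_H ≈ 4.45×10⁻⁷ V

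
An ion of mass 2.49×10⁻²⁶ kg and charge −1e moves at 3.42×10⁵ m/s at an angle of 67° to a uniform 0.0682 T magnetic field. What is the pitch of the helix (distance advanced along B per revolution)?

v∥ = v cosθ = 3.42×10⁵·cos67° ≈ 1.336×10⁵ m/s.
T = 2πm/(|q|B) = 2π(2.49×10⁻²⁶)/((1.602×10⁻¹⁹)(0.0682)) ≈ 1.432×10⁻⁵ s.
pitch = v∥ T = (1.336×10⁵)(1.432×10⁻⁵) ≈ 1.91 m.

p ≈ 1.91 m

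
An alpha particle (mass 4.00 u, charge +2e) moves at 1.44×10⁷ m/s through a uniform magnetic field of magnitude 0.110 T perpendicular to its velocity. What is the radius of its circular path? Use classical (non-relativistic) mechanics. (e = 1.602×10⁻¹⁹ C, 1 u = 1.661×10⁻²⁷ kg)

The magnetic force provides the centripetal force: |q|vB = mv²/r.
r = mv/(|q|B) = (6.644×10⁻²⁷)(1.44×10⁷)/((3.204×10⁻¹⁹)(0.110)) ≈ 2.71 m.

r ≈ 2.71 m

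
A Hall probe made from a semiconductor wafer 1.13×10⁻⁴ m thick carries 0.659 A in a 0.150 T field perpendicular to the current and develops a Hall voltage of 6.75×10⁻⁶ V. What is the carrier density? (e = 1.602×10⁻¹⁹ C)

n ≈ 8.09×10²⁶ m⁻³

From V_H = IB/(n e t), n = IB/(V_H e t).
n = (0.659)(0.150)/((6.75×10⁻⁶)(1.602×10⁻¹⁹)(1.13×10⁻⁴)) ≈ 8.09×10²⁶ m⁻³.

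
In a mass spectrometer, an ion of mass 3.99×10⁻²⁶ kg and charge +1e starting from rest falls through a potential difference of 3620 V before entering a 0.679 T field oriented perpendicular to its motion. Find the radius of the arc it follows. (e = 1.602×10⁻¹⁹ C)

Acceleration: |q|V = ½mv² ⇒ v = √(2|q|V/m) = √(2·1.602×10⁻¹⁹·3620/3.99×10⁻²⁶) ≈ 1.705×10⁵ m/s.
In the field: r = mv/(|q|B) = (3.99×10⁻²⁶)(1.705×10⁵)/((1.602×10⁻¹⁹)(0.679)) ≈ 0.0625 m.

r ≈ 0.0625 m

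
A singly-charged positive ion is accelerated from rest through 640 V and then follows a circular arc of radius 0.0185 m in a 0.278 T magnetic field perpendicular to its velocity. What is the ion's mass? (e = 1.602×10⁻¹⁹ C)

Combine |q|V = ½mv² and r = mv/(|q|B): eliminate v to get m = qB²r²/(2V).
m = (1.602×10⁻¹⁹)(0.278)²(0.0185)²/(2·640) ≈ 3.31×10⁻²⁷ kg.

m ≈ 3.31×10⁻²⁷ kg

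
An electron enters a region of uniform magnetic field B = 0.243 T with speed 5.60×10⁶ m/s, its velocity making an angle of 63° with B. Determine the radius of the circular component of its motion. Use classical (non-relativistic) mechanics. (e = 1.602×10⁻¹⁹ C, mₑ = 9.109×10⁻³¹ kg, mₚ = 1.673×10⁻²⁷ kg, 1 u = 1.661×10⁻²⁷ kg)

v⊥ = v sinθ = 5.60×10⁶·sin63° ≈ 4.990×10⁶ m/s.
r = m v⊥/(|q|B) = (9.109×10⁻³¹)(4.990×10⁶)/((1.602×10⁻¹⁹)(0.243)) ≈ 1.17×10⁻⁴ m.

r ≈ 1.17×10⁻⁴ m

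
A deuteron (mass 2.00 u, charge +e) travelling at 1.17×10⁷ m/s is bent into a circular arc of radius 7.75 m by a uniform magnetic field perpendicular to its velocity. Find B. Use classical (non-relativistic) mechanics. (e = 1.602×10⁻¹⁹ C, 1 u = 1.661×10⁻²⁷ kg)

B ≈ 0.0313 T

From |q|vB = mv²/r, B = mv/(|q|r).
B = (3.322×10⁻²⁷)(1.17×10⁷)/((1.602×10⁻¹⁹)(7.75)) ≈ 0.0313 T.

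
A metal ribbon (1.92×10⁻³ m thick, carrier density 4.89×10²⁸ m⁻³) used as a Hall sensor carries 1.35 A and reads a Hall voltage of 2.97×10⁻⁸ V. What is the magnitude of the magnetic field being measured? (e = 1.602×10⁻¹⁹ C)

From V_H = IB/(n e t), B = V_H n e t / I.
B = (2.97×10⁻⁸)(4.89×10²⁸)(1.602×10⁻¹⁹)(1.92×10⁻³)/1.35 ≈ 0.331 T.

B ≈ 0.331 T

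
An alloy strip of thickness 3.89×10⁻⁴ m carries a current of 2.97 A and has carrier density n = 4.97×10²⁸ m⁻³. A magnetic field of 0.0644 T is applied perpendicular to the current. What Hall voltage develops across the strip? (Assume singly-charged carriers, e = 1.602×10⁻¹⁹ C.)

V_H ≈ 6.18×10⁻⁸ V

V_H = IB/(n e t).
V_H = (2.97)(0.0644)/((4.97×10²⁸)(1.602×10⁻¹⁹)(3.89×10⁻⁴)) ≈ 6.18×10⁻⁸ V.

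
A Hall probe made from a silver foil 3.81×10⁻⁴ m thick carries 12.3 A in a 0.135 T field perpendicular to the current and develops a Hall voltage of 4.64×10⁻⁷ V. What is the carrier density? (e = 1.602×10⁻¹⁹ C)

From V_H = IB/(n e t), n = IB/(V_H e t).
n = (12.3)(0.135)/((4.64×10⁻⁷)(1.602×10⁻¹⁹)(3.81×10⁻⁴)) ≈ 5.86×10²⁸ m⁻³.

n ≈ 5.86×10²⁸ m⁻³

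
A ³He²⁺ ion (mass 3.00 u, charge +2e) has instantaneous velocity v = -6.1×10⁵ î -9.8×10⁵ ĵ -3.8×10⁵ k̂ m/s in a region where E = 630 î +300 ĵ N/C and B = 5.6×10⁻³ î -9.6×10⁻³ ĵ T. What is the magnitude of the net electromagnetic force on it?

|F| ≈ 3.81×10⁻¹⁵ N

v×B = (-3650, -2130, 1.13×10⁴) N/C.
E + v×B = (-3020, -1830, 1.13×10⁴) N/C.
F = q(E + v×B) = (3.204×10⁻¹⁹ C)·(-3020, -1830, 1.13×10⁴) = (-9.67×10⁻¹⁶, -5.86×10⁻¹⁶, 3.63×10⁻¹⁵) N.
|F| = 3.81×10⁻¹⁵ N.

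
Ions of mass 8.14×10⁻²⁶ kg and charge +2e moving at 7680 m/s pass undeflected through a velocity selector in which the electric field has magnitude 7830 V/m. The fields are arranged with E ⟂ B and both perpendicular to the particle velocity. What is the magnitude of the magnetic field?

B = 1.02 T

Balance of forces in the selector: qE = qvB ⇒ B = E/v.
B = 7830/7680 = 1.02 T.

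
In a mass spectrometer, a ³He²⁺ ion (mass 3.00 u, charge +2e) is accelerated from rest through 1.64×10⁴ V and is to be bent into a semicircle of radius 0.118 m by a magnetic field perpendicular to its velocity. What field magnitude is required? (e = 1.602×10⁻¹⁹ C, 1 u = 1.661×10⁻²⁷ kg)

v = √(2|q|V/m) = √(2·3.204×10⁻¹⁹·1.64×10⁴/4.983×10⁻²⁷) ≈ 1.452×10⁶ m/s.
B = mv/(|q|r) = (4.983×10⁻²⁷)(1.452×10⁶)/((3.204×10⁻¹⁹)(0.118)) ≈ 0.191 T.

B ≈ 0.191 T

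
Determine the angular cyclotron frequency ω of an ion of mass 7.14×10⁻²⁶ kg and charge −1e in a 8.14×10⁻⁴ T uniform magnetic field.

ω = |q|B/m.
ω = (1.602×10⁻¹⁹)(8.14×10⁻⁴)/7.14×10⁻²⁶ ≈ 1830 rad/s.

ω ≈ 1830 rad/s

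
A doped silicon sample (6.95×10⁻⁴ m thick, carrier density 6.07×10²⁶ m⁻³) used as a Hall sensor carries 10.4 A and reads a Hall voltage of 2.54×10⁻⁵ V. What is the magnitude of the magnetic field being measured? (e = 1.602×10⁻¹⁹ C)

From V_H = IB/(n e t), B = V_H n e t / I.
B = (2.54×10⁻⁵)(6.07×10²⁶)(1.602×10⁻¹⁹)(6.95×10⁻⁴)/10.4 ≈ 0.165 T.

B ≈ 0.165 T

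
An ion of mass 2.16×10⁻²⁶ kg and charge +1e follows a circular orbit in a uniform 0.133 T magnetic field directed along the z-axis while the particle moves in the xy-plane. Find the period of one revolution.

T ≈ 6.37×10⁻⁶ s

The cyclotron period depends only on m, q, B: T = 2πm/(|q|B).
T = 2π(2.16×10⁻²⁶)/((1.602×10⁻¹⁹)(0.133)) ≈ 6.37×10⁻⁶ s.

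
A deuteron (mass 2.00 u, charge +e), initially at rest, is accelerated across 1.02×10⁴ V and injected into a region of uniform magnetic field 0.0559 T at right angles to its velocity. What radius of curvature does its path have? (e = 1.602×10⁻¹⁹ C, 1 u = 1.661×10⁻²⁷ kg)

r ≈ 0.368 m

Acceleration: |q|V = ½mv² ⇒ v = √(2|q|V/m) = √(2·1.602×10⁻¹⁹·1.02×10⁴/3.322×10⁻²⁷) ≈ 9.919×10⁵ m/s.
In the field: r = mv/(|q|B) = (3.322×10⁻²⁷)(9.919×10⁵)/((1.602×10⁻¹⁹)(0.0559)) ≈ 0.368 m.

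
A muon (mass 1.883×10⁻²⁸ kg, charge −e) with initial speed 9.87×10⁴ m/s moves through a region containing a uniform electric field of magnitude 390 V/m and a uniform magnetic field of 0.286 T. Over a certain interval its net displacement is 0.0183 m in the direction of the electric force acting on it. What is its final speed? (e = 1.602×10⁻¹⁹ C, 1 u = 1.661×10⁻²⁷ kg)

v_f ≈ 1.48×10⁵ m/s

B does no work; ΔKE = |q|E d.
½mv_f² = ½mv₀² + |q|Ed = ½(1.883×10⁻²⁸)(9.87×10⁴)² + (1.602×10⁻¹⁹)(390)(0.0183) ≈ 9.172×10⁻¹⁹ J + 1.143×10⁻¹⁸ J ≈ 2.061×10⁻¹⁸ J.
v_f = √(2·2.061×10⁻¹⁸/1.883×10⁻²⁸) ≈ 1.48×10⁵ m/s.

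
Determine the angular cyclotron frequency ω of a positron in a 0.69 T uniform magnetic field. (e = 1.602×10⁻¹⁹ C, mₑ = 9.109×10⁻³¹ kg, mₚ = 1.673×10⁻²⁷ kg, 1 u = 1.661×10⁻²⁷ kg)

ω ≈ 1.2×10¹¹ rad/s

ω = |q|B/m.
ω = (1.602×10⁻¹⁹)(0.69)/9.109×10⁻³¹ ≈ 1.2×10¹¹ rad/s.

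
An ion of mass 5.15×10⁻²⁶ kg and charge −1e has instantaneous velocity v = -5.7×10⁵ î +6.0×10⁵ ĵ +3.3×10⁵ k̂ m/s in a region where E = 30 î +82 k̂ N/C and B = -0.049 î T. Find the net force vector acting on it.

F ≈ (-4.81×10⁻¹⁸, 2.59×10⁻¹⁵, -4.72×10⁻¹⁵) N

v×B = (0, -1.62×10⁴, 2.94×10⁴) N/C.
E + v×B = (30.0, -1.62×10⁴, 2.95×10⁴) N/C.
F = q(E + v×B) = (−1.602×10⁻¹⁹ C)·(30.0, -1.62×10⁴, 2.95×10⁴) = (-4.81×10⁻¹⁸, 2.59×10⁻¹⁵, -4.72×10⁻¹⁵) N.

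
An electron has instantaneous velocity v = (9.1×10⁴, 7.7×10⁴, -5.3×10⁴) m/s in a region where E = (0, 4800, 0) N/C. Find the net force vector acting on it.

Only an electric field acts, so F = qE = (−1.602×10⁻¹⁹ C)·(0, 4800, 0) = (0, -7.69×10⁻¹⁶, 0) N.

F ≈ (0, -7.69×10⁻¹⁶, 0) N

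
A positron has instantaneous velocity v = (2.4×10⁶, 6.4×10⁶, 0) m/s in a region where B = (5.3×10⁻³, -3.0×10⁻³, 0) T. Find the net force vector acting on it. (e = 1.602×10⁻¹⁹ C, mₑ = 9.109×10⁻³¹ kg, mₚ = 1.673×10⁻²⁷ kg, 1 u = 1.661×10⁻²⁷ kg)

F ≈ (0, 0, -6.59×10⁻¹⁵) N

v×B = (0, 0, -4.11×10⁴) N/C.
F = q v×B = (1.602×10⁻¹⁹ C)·(0, 0, -4.11×10⁴) = (0, 0, -6.59×10⁻¹⁵) N.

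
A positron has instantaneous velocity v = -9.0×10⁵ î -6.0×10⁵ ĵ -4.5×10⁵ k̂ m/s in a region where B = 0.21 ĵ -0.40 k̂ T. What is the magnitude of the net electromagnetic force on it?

v×B = (3.34×10⁵, -3.60×10⁵, -1.89×10⁵) N/C.
F = q v×B = (1.602×10⁻¹⁹ C)·(3.34×10⁵, -3.60×10⁵, -1.89×10⁵) = (5.36×10⁻¹⁴, -5.77×10⁻¹⁴, -3.03×10⁻¹⁴) N.
|F| = 8.43×10⁻¹⁴ N.

|F| ≈ 8.43×10⁻¹⁴ N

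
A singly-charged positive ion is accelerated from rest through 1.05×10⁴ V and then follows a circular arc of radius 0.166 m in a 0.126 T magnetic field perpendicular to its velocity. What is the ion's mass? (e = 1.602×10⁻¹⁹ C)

m ≈ 3.34×10⁻²⁷ kg

Combine |q|V = ½mv² and r = mv/(|q|B): eliminate v to get m = qB²r²/(2V).
m = (1.602×10⁻¹⁹)(0.126)²(0.166)²/(2·1.05×10⁴) ≈ 3.34×10⁻²⁷ kg.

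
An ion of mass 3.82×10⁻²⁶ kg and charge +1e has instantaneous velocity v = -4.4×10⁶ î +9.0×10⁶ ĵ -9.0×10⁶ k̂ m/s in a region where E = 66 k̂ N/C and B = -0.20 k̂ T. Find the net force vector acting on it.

v×B = (-1.80×10⁶, -8.80×10⁵, 0) N/C.
E + v×B = (-1.80×10⁶, -8.80×10⁵, 66.0) N/C.
F = q(E + v×B) = (1.602×10⁻¹⁹ C)·(-1.80×10⁶, -8.80×10⁵, 66.0) = (-2.88×10⁻¹³, -1.41×10⁻¹³, 1.06×10⁻¹⁷) N.

F ≈ (-2.88×10⁻¹³, -1.41×10⁻¹³, 1.06×10⁻¹⁷) N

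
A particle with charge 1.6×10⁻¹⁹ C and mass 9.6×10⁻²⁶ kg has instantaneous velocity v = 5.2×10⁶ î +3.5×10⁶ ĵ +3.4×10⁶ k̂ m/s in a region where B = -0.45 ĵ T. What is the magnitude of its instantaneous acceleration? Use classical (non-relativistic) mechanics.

v×B = (1.53×10⁶, 0, -2.34×10⁶) N/C.
F = q v×B = (1.6×10⁻¹⁹ C)·(1.53×10⁶, 0, -2.34×10⁶) = (2.45×10⁻¹³, 0, -3.74×10⁻¹³) N.
|a| = |F|/m = 4.473×10⁻¹³/9.6×10⁻²⁶ ≈ 4.66×10¹² m/s².

|a| ≈ 4.66×10¹² m/s²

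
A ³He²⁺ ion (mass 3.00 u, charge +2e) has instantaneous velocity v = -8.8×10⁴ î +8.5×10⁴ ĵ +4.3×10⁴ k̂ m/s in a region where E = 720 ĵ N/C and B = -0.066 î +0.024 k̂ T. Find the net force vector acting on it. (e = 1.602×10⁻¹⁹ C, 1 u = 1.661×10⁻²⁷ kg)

v×B = (2040, -726, 5610) N/C.
E + v×B = (2040, -6.00, 5610) N/C.
F = q(E + v×B) = (3.204×10⁻¹⁹ C)·(2040, -6.00, 5610) = (6.54×10⁻¹⁶, -1.92×10⁻¹⁸, 1.80×10⁻¹⁵) N.

F ≈ (6.54×10⁻¹⁶, -1.92×10⁻¹⁸, 1.80×10⁻¹⁵) N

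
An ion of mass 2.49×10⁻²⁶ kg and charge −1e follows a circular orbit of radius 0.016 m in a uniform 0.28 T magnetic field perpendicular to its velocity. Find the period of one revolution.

The cyclotron period depends only on m, q, B: T = 2πm/(|q|B).
T = 2π(2.49×10⁻²⁶)/((1.602×10⁻¹⁹)(0.28)) ≈ 3.5×10⁻⁶ s.

T ≈ 3.5×10⁻⁶ s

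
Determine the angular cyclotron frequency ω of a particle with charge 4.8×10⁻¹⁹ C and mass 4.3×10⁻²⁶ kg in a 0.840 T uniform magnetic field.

ω ≈ 9.38×10⁶ rad/s

ω = |q|B/m.
ω = (4.8×10⁻¹⁹)(0.840)/4.3×10⁻²⁶ ≈ 9.38×10⁶ rad/s.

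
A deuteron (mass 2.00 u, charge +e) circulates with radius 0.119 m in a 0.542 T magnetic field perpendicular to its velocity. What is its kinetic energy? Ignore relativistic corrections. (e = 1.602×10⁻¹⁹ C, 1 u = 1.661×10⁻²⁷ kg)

v = |q|Br/m, then KE = ½mv² = (qBr)²/(2m).
v = (1.602×10⁻¹⁹)(0.542)(0.119)/3.322×10⁻²⁷ ≈ 3.110×10⁶ m/s.
KE = ½(3.322×10⁻²⁷)(3.110×10⁶)² ≈ 1.61×10⁻¹⁴ J.

KE ≈ 1.61×10⁻¹⁴ J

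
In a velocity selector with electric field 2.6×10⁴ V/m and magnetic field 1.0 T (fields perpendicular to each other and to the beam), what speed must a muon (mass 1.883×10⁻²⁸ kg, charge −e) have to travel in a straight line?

Straight-line motion ⇒ electric and magnetic forces cancel, so E = vB.
v = E/B = 2.6×10⁴/1.0 = 2.6×10⁴ m/s.

v = 2.6×10⁴ m/s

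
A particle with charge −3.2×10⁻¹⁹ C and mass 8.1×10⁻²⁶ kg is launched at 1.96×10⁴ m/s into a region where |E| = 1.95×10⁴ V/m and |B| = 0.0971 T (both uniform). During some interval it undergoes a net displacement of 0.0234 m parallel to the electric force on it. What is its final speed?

B does no work; ΔKE = |q|E d.
½mv_f² = ½mv₀² + |q|Ed = ½(8.1×10⁻²⁶)(1.96×10⁴)² + (3.2×10⁻¹⁹)(1.95×10⁴)(0.0234) ≈ 1.556×10⁻¹⁷ J + 1.460×10⁻¹⁶ J ≈ 1.616×10⁻¹⁶ J.
v_f = √(2·1.616×10⁻¹⁶/8.1×10⁻²⁶) ≈ 6.32×10⁴ m/s.

v_f ≈ 6.32×10⁴ m/s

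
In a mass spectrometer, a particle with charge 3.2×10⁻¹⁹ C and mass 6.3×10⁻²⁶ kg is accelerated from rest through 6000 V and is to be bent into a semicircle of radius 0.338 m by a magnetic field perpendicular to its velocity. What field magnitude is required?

v = √(2|q|V/m) = √(2·3.2×10⁻¹⁹·6000/6.3×10⁻²⁶) ≈ 2.469×10⁵ m/s.
B = mv/(|q|r) = (6.3×10⁻²⁶)(2.469×10⁵)/((3.2×10⁻¹⁹)(0.338)) ≈ 0.144 T.

B ≈ 0.144 T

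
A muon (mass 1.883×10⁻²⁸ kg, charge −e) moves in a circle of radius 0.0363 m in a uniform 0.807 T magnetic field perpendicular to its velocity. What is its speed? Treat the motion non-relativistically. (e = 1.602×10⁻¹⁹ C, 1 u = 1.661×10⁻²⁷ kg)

From |q|vB = mv²/r, v = |q|Br/m.
v = (1.602×10⁻¹⁹)(0.807)(0.0363)/1.883×10⁻²⁸ ≈ 2.49×10⁷ m/s.

v ≈ 2.49×10⁷ m/s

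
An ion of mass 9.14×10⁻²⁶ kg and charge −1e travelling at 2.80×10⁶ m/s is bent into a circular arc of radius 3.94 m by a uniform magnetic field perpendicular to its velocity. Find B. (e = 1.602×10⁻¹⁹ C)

From |q|vB = mv²/r, B = mv/(|q|r).
B = (9.14×10⁻²⁶)(2.80×10⁶)/((1.602×10⁻¹⁹)(3.94)) ≈ 0.405 T.

B ≈ 0.405 T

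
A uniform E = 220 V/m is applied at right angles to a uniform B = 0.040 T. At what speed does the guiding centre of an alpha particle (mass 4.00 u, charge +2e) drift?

v_d ≈ 5500 m/s

In crossed fields the guiding centre drifts at v_d = |E×B|/B² = E/B, independent of charge and mass.
v_d = 220/0.040 = 5500 m/s.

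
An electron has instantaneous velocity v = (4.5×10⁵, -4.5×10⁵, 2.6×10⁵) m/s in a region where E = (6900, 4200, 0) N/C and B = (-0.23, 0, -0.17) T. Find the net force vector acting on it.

v×B = (7.65×10⁴, 1.67×10⁴, -1.04×10⁵) N/C.
E + v×B = (8.34×10⁴, 2.09×10⁴, -1.04×10⁵) N/C.
F = q(E + v×B) = (−1.602×10⁻¹⁹ C)·(8.34×10⁴, 2.09×10⁴, -1.04×10⁵) = (-1.34×10⁻¹⁴, -3.35×10⁻¹⁵, 1.66×10⁻¹⁴) N.

F ≈ (-1.34×10⁻¹⁴, -3.35×10⁻¹⁵, 1.66×10⁻¹⁴) N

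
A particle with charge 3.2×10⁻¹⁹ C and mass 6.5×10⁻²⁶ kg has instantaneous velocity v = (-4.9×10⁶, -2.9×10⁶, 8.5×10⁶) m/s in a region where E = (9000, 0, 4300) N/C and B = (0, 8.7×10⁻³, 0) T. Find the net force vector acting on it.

F ≈ (-2.08×10⁻¹⁴, 0, -1.23×10⁻¹⁴) N

v×B = (-7.40×10⁴, 0, -4.26×10⁴) N/C.
E + v×B = (-6.50×10⁴, 0, -3.83×10⁴) N/C.
F = q(E + v×B) = (3.2×10⁻¹⁹ C)·(-6.50×10⁴, 0, -3.83×10⁴) = (-2.08×10⁻¹⁴, 0, -1.23×10⁻¹⁴) N.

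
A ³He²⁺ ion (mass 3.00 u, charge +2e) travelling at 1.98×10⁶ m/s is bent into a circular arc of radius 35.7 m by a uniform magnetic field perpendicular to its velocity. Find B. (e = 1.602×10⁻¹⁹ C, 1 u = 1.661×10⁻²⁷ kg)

B ≈ 8.63×10⁻⁴ T

From |q|vB = mv²/r, B = mv/(|q|r).
B = (4.983×10⁻²⁷)(1.98×10⁶)/((3.204×10⁻¹⁹)(35.7)) ≈ 8.63×10⁻⁴ T.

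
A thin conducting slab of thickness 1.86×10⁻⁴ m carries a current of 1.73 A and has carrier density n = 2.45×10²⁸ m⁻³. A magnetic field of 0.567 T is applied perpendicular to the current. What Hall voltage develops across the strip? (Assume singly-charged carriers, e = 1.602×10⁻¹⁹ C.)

V_H ≈ 1.34×10⁻⁶ V

V_H = IB/(n e t).
V_H = (1.73)(0.567)/((2.45×10²⁸)(1.602×10⁻¹⁹)(1.86×10⁻⁴)) ≈ 1.34×10⁻⁶ V.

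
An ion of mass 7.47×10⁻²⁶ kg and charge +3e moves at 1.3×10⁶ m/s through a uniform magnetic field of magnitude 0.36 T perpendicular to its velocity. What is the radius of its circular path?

The magnetic force provides the centripetal force: |q|vB = mv²/r.
r = mv/(|q|B) = (7.47×10⁻²⁶)(1.3×10⁶)/((4.806×10⁻¹⁹)(0.36)) ≈ 0.56 m.

r ≈ 0.56 m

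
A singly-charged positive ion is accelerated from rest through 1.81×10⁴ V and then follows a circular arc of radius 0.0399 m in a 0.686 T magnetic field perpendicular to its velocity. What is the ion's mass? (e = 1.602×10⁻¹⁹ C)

Combine |q|V = ½mv² and r = mv/(|q|B): eliminate v to get m = qB²r²/(2V).
m = (1.602×10⁻¹⁹)(0.686)²(0.0399)²/(2·1.81×10⁴) ≈ 3.32×10⁻²⁷ kg.

m ≈ 3.32×10⁻²⁷ kg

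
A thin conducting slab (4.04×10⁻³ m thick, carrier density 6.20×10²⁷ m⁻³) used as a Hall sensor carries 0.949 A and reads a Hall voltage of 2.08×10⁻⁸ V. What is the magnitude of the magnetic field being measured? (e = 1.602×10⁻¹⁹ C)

B ≈ 0.0879 T

From V_H = IB/(n e t), B = V_H n e t / I.
B = (2.08×10⁻⁸)(6.20×10²⁷)(1.602×10⁻¹⁹)(4.04×10⁻³)/0.949 ≈ 0.0879 T.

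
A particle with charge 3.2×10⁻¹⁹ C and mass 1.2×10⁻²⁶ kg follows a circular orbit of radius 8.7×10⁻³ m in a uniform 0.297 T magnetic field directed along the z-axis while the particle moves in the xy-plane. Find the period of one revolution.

The cyclotron period depends only on m, q, B: T = 2πm/(|q|B).
T = 2π(1.2×10⁻²⁶)/((3.2×10⁻¹⁹)(0.297)) ≈ 7.93×10⁻⁷ s.

T ≈ 7.93×10⁻⁷ s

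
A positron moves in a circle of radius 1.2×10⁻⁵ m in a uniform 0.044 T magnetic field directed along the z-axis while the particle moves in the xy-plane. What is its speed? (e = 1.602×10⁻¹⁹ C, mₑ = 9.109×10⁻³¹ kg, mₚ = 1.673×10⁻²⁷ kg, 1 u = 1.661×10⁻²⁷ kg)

v ≈ 9.3×10⁴ m/s

From |q|vB = mv²/r, v = |q|Br/m.
v = (1.602×10⁻¹⁹)(0.044)(1.2×10⁻⁵)/9.109×10⁻³¹ ≈ 9.3×10⁴ m/s.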